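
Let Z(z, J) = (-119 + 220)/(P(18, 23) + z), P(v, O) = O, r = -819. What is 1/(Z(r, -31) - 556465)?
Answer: -796/442946241 ≈ -1.7971e-6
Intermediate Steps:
Z(z, J) = 101/(23 + z) (Z(z, J) = (-119 + 220)/(23 + z) = 101/(23 + z))
1/(Z(r, -31) - 556465) = 1/(101/(23 - 819) - 556465) = 1/(101/(-796) - 556465) = 1/(101*(-1/796) - 556465) = 1/(-101/796 - 556465) = 1/(-442946241/796) = -796/442946241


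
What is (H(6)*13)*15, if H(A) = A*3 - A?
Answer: 2340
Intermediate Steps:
H(A) = 2*A (H(A) = 3*A - A = 2*A)
(H(6)*13)*15 = ((2*6)*13)*15 = (12*13)*15 = 156*15 = 2340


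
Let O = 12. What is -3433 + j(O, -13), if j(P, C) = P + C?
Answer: -3434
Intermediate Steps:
j(P, C) = C + P
-3433 + j(O, -13) = -3433 + (-13 + 12) = -3433 - 1 = -3434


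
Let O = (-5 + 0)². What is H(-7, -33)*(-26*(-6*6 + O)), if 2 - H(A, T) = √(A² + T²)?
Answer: 572 - 286*√1138 ≈ -9076.0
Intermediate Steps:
O = 25 (O = (-5)² = 25)
H(A, T) = 2 - √(A² + T²)
H(-7, -33)*(-26*(-6*6 + O)) = (2 - √((-7)² + (-33)²))*(-26*(-6*6 + 25)) = (2 - √(49 + 1089))*(-26*(-36 + 25)) = (2 - √1138)*(-26*(-11)) = (2 - √1138)*286 = 572 - 286*√1138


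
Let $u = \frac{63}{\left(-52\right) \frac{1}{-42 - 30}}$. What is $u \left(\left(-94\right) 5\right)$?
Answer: $- \frac{532980}{13} \approx -40998.0$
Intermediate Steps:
$u = \frac{1134}{13}$ ($u = \frac{63}{\left(-52\right) \frac{1}{-72}} = \frac{63}{\left(-52\right) \left(- \frac{1}{72}\right)} = \frac{63}{\frac{13}{18}} = 63 \cdot \frac{18}{13} = \frac{1134}{13} \approx 87.231$)
$u \left(\left(-94\right) 5\right) = \frac{1134 \left(\left(-94\right) 5\right)}{13} = \frac{1134}{13} \left(-470\right) = - \frac{532980}{13}$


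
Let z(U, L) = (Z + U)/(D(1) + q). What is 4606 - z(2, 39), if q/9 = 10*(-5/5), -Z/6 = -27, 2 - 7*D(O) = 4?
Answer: 728035/158 ≈ 4607.8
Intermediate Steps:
D(O) = -2/7 (D(O) = 2/7 - 1/7*4 = 2/7 - 4/7 = -2/7)
Z = 162 (Z = -6*(-27) = 162)
q = -90 (q = 9*(10*(-5/5)) = 9*(10*(-5*1/5)) = 9*(10*(-1)) = 9*(-10) = -90)
z(U, L) = -567/316 - 7*U/632 (z(U, L) = (162 + U)/(-2/7 - 90) = (162 + U)/(-632/7) = (162 + U)*(-7/632) = -567/316 - 7*U/632)
4606 - z(2, 39) = 4606 - (-567/316 - 7/632*2) = 4606 - (-567/316 - 7/316) = 4606 - 1*(-287/158) = 4606 + 287/158 = 728035/158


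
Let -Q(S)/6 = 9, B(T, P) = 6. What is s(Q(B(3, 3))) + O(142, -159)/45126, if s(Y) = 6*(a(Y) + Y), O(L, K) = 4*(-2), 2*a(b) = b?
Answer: -10965622/22563 ≈ -486.00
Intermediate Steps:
a(b) = b/2
O(L, K) = -8
Q(S) = -54 (Q(S) = -6*9 = -54)
s(Y) = 9*Y (s(Y) = 6*(Y/2 + Y) = 6*(3*Y/2) = 9*Y)
s(Q(B(3, 3))) + O(142, -159)/45126 = 9*(-54) - 8/45126 = -486 - 8*1/45126 = -486 - 4/22563 = -10965622/22563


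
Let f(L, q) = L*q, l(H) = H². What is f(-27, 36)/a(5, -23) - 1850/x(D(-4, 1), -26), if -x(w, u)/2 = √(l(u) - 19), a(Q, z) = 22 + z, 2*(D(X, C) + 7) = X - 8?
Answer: 972 + 925*√73/219 ≈ 1008.1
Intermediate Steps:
D(X, C) = -11 + X/2 (D(X, C) = -7 + (X - 8)/2 = -7 + (-8 + X)/2 = -7 + (-4 + X/2) = -11 + X/2)
x(w, u) = -2*√(-19 + u²) (x(w, u) = -2*√(u² - 19) = -2*√(-19 + u²))
f(-27, 36)/a(5, -23) - 1850/x(D(-4, 1), -26) = (-27*36)/(22 - 23) - 1850*(-1/(2*√(-19 + (-26)²))) = -972/(-1) - 1850*(-1/(2*√(-19 + 676))) = -972*(-1) - 1850*(-√73/438) = 972 - 1850*(-√73/438) = 972 - (-925)*√73/219 = 972 + 925*√73/219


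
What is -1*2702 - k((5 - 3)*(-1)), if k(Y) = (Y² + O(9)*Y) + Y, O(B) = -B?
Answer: -2722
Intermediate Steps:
k(Y) = Y² - 8*Y (k(Y) = (Y² + (-1*9)*Y) + Y = (Y² - 9*Y) + Y = Y² - 8*Y)
-1*2702 - k((5 - 3)*(-1)) = -1*2702 - (5 - 3)*(-1)*(-8 + (5 - 3)*(-1)) = -2702 - 2*(-1)*(-8 + 2*(-1)) = -2702 - (-2)*(-8 - 2) = -2702 - (-2)*(-10) = -2702 - 1*20 = -2702 - 20 = -2722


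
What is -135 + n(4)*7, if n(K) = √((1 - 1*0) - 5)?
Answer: -135 + 14*I ≈ -135.0 + 14.0*I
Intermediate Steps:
n(K) = 2*I (n(K) = √((1 + 0) - 5) = √(1 - 5) = √(-4) = 2*I)
-135 + n(4)*7 = -135 + (2*I)*7 = -135 + 14*I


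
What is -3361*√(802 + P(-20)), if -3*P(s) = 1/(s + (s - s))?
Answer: -3361*√721815/30 ≈ -95183.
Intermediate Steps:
P(s) = -1/(3*s) (P(s) = -1/(3*(s + (s - s))) = -1/(3*(s + 0)) = -1/(3*s))
-3361*√(802 + P(-20)) = -3361*√(802 - ⅓/(-20)) = -3361*√(802 - ⅓*(-1/20)) = -3361*√(802 + 1/60) = -3361*√721815/30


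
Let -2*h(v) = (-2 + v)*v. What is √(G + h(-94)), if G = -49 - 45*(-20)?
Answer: I*√3661 ≈ 60.506*I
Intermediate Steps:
h(v) = -v*(-2 + v)/2 (h(v) = -(-2 + v)*v/2 = -v*(-2 + v)/2)
G = 851 (G = -49 + 900 = 851)
√(G + h(-94)) = √(851 + (½)*(-94)*(2 - 1*(-94))) = √(851 + (½)*(-94)*(2 + 94)) = √(851 + (½)*(-94)*96) = √(851 - 4512) = √(-3661) = I*√3661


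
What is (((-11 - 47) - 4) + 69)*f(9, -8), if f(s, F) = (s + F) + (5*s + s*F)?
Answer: -182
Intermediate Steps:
f(s, F) = F + 6*s + F*s (f(s, F) = (F + s) + (5*s + F*s) = F + 6*s + F*s)
(((-11 - 47) - 4) + 69)*f(9, -8) = (((-11 - 47) - 4) + 69)*(-8 + 6*9 - 8*9) = ((-58 - 4) + 69)*(-8 + 54 - 72) = (-62 + 69)*(-26) = 7*(-26) = -182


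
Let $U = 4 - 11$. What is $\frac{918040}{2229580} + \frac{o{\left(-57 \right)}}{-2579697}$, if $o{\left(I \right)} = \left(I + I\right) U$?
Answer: $\frac{39441430484}{95860680621} \approx 0.41145$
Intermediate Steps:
$U = -7$
$o{\left(I \right)} = - 14 I$ ($o{\left(I \right)} = \left(I + I\right) \left(-7\right) = 2 I \left(-7\right) = - 14 I$)
$\frac{918040}{2229580} + \frac{o{\left(-57 \right)}}{-2579697} = \frac{918040}{2229580} + \frac{\left(-14\right) \left(-57\right)}{-2579697} = 918040 \cdot \frac{1}{2229580} + 798 \left(- \frac{1}{2579697}\right) = \frac{45902}{111479} - \frac{266}{859899} = \frac{39441430484}{95860680621}$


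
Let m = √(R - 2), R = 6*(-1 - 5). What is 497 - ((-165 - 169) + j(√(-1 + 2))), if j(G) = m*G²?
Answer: 831 - I*√38 ≈ 831.0 - 6.1644*I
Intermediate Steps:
R = -36 (R = 6*(-6) = -36)
m = I*√38 (m = √(-36 - 2) = √(-38) = I*√38 ≈ 6.1644*I)
j(G) = I*√38*G² (j(G) = (I*√38)*G² = I*√38*G²)
497 - ((-165 - 169) + j(√(-1 + 2))) = 497 - ((-165 - 169) + I*√38*(√(-1 + 2))²) = 497 - (-334 + I*√38*(√1)²) = 497 - (-334 + I*√38*1²) = 497 - (-334 + I*√38*1) = 497 - (-334 + I*√38) = 497 + (334 - I*√38) = 831 - I*√38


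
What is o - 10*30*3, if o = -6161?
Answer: -7061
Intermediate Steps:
o - 10*30*3 = -6161 - 10*30*3 = -6161 - 300*3 = -6161 - 900 = -7061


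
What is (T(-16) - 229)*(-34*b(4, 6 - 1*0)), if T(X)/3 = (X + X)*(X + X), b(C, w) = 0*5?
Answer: 0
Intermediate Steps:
b(C, w) = 0
T(X) = 12*X² (T(X) = 3*((X + X)*(X + X)) = 3*((2*X)*(2*X)) = 3*(4*X²) = 12*X²)
(T(-16) - 229)*(-34*b(4, 6 - 1*0)) = (12*(-16)² - 229)*(-34*0) = (12*256 - 229)*0 = (3072 - 229)*0 = 2843*0 = 0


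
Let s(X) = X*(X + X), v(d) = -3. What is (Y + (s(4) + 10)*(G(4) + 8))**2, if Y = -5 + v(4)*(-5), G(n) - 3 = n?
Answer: 409600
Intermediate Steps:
s(X) = 2*X**2 (s(X) = X*(2*X) = 2*X**2)
G(n) = 3 + n
Y = 10 (Y = -5 - 3*(-5) = -5 + 15 = 10)
(Y + (s(4) + 10)*(G(4) + 8))**2 = (10 + (2*4**2 + 10)*((3 + 4) + 8))**2 = (10 + (2*16 + 10)*(7 + 8))**2 = (10 + (32 + 10)*15)**2 = (10 + 42*15)**2 = (10 + 630)**2 = 640**2 = 409600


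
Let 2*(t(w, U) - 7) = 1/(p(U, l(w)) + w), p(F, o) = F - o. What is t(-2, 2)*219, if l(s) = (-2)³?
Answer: 24747/16 ≈ 1546.7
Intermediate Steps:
l(s) = -8
t(w, U) = 7 + 1/(2*(8 + U + w)) (t(w, U) = 7 + 1/(2*((U - 1*(-8)) + w)) = 7 + 1/(2*((U + 8) + w)) = 7 + 1/(2*((8 + U) + w)) = 7 + 1/(2*(8 + U + w)))
t(-2, 2)*219 = ((113/2 + 7*2 + 7*(-2))/(8 + 2 - 2))*219 = ((113/2 + 14 - 14)/8)*219 = ((⅛)*(113/2))*219 = (113/16)*219 = 24747/16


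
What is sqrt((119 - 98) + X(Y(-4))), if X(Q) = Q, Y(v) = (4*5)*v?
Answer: I*sqrt(59) ≈ 7.6811*I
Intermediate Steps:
Y(v) = 20*v
sqrt((119 - 98) + X(Y(-4))) = sqrt((119 - 98) + 20*(-4)) = sqrt(21 - 80) = sqrt(-59) = I*sqrt(59)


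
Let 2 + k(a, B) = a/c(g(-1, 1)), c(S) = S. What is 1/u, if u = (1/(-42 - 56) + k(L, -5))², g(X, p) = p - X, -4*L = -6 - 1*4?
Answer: 38416/22201 ≈ 1.7304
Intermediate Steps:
L = 5/2 (L = -(-6 - 1*4)/4 = -(-6 - 4)/4 = -¼*(-10) = 5/2 ≈ 2.5000)
k(a, B) = -2 + a/2 (k(a, B) = -2 + a/(1 - 1*(-1)) = -2 + a/(1 + 1) = -2 + a/2)
u = 22201/38416 (u = (1/(-42 - 56) + (-2 + (½)*(5/2)))² = (1/(-98) + (-2 + 5/4))² = (-1/98 - ¾)² = (-149/196)² = 22201/38416 ≈ 0.57791)
1/u = 1/(22201/38416) = 38416/22201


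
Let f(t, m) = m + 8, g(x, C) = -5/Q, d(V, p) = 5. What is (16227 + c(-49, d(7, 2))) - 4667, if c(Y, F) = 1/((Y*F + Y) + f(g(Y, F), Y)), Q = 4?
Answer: 3872599/335 ≈ 11560.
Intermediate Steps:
g(x, C) = -5/4
f(t, m) = 8 + m
c(Y, F) = 1/(8 + 2*Y + F*Y) (c(Y, F) = 1/((Y*F + Y) + (8 + Y)) = 1/((F*Y + Y) + (8 + Y)) = 1/((Y + F*Y) + (8 + Y)) = 1/(8 + 2*Y + F*Y))
(16227 + c(-49, d(7, 2))) - 4667 = (16227 + 1/(8 + 2*(-49) + 5*(-49))) - 4667 = (16227 + 1/(8 - 98 - 245)) - 4667 = (16227 + 1/(-335)) - 4667 = (16227 - 1/335) - 4667 = 5436044/335 - 4667 = 3872599/335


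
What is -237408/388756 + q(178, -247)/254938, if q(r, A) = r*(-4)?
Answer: -7600139372/12388584641 ≈ -0.61348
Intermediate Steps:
q(r, A) = -4*r
-237408/388756 + q(178, -247)/254938 = -237408/388756 - 4*178/254938 = -237408*1/388756 - 712*1/254938 = -59352/97189 - 356/127469 = -7600139372/12388584641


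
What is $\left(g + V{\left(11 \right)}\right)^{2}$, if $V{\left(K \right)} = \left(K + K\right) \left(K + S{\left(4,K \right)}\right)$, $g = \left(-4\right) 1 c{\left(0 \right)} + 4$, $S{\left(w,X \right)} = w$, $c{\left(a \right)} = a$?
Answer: $111556$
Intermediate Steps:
$g = 4$ ($g = \left(-4\right) 1 \cdot 0 + 4 = \left(-4\right) 0 + 4 = 0 + 4 = 4$)
$V{\left(K \right)} = 2 K \left(4 + K\right)$ ($V{\left(K \right)} = \left(K + K\right) \left(K + 4\right) = 2 K \left(4 + K\right)$)
$\left(g + V{\left(11 \right)}\right)^{2} = \left(4 + 2 \cdot 11 \left(4 + 11\right)\right)^{2} = \left(4 + 2 \cdot 11 \cdot 15\right)^{2} = \left(4 + 330\right)^{2} = 334^{2} = 111556$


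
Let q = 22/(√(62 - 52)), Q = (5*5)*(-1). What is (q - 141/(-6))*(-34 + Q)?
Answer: -2773/2 - 649*√10/5 ≈ -1797.0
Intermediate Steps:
Q = -25 (Q = 25*(-1) = -25)
q = 11*√10/5 (q = 22/(√10) = 22*(√10/10) = 11*√10/5 ≈ 6.9570)
(q - 141/(-6))*(-34 + Q) = (11*√10/5 - 141/(-6))*(-34 - 25) = (11*√10/5 - 141*(-⅙))*(-59) = (11*√10/5 + 47/2)*(-59) = (47/2 + 11*√10/5)*(-59) = -2773/2 - 649*√10/5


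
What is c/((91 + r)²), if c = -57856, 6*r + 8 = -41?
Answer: -2082816/247009 ≈ -8.4321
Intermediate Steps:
r = -49/6 (r = -4/3 + (⅙)*(-41) = -4/3 - 41/6 = -49/6 ≈ -8.1667)
c/((91 + r)²) = -57856/(91 - 49/6)² = -57856/((497/6)²) = -57856/247009/36 = -57856*36/247009 = -2082816/247009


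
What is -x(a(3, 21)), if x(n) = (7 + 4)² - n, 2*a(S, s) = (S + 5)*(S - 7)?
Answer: -137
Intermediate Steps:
a(S, s) = (-7 + S)*(5 + S)/2 (a(S, s) = ((S + 5)*(S - 7))/2 = ((5 + S)*(-7 + S))/2 = ((-7 + S)*(5 + S))/2 = (-7 + S)*(5 + S)/2)
x(n) = 121 - n (x(n) = 11² - n = 121 - n)
-x(a(3, 21)) = -(121 - (-35/2 + (½)*3² - 1*3)) = -(121 - (-35/2 + (½)*9 - 3)) = -(121 - (-35/2 + 9/2 - 3)) = -(121 - 1*(-16)) = -(121 + 16) = -1*137 = -137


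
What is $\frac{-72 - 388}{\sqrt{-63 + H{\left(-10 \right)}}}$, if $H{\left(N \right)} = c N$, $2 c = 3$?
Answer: $\frac{230 i \sqrt{78}}{39} \approx 52.085 i$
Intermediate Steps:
$c = \frac{3}{2}$ ($c = \frac{1}{2} \cdot 3 = \frac{3}{2} \approx 1.5$)
$H{\left(N \right)} = \frac{3 N}{2}$
$\frac{-72 - 388}{\sqrt{-63 + H{\left(-10 \right)}}} = \frac{-72 - 388}{\sqrt{-63 + \frac{3}{2} \left(-10\right)}} = \frac{1}{\sqrt{-63 - 15}} \left(-460\right) = \frac{1}{\sqrt{-78}} \left(-460\right) = \frac{1}{i \sqrt{78}} \left(-460\right) = - \frac{i \sqrt{78}}{78} \left(-460\right) = \frac{230 i \sqrt{78}}{39}$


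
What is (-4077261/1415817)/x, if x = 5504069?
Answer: -453029/865861606597 ≈ -5.2321e-7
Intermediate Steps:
(-4077261/1415817)/x = -4077261/1415817/5504069 = -4077261*1/1415817*(1/5504069) = -453029/157313*1/5504069 = -453029/865861606597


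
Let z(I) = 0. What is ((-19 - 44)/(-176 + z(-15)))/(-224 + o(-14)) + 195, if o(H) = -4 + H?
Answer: 8305377/42592 ≈ 195.00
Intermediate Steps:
((-19 - 44)/(-176 + z(-15)))/(-224 + o(-14)) + 195 = ((-19 - 44)/(-176 + 0))/(-224 + (-4 - 14)) + 195 = (-63/(-176))/(-224 - 18) + 195 = (-63*(-1/176))/(-242) + 195 = -1/242*63/176 + 195 = -63/42592 + 195 = 8305377/42592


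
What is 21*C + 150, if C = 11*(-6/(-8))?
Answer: 1293/4 ≈ 323.25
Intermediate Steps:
C = 33/4 (C = 11*(-6*(-1/8)) = 11*(3/4) = 33/4 ≈ 8.2500)
21*C + 150 = 21*(33/4) + 150 = 693/4 + 150 = 1293/4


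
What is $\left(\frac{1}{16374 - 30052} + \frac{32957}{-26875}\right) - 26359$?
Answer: $- \frac{9689920366471}{367596250} \approx -26360.0$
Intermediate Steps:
$\left(\frac{1}{16374 - 30052} + \frac{32957}{-26875}\right) - 26359 = \left(\frac{1}{-13678} + 32957 \left(- \frac{1}{26875}\right)\right) - 26359 = \left(- \frac{1}{13678} - \frac{32957}{26875}\right) - 26359 = - \frac{450812721}{367596250} - 26359 = - \frac{9689920366471}{367596250}$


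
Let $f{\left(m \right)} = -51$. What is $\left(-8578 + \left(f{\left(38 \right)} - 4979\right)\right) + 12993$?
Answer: $-615$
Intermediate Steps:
$\left(-8578 + \left(f{\left(38 \right)} - 4979\right)\right) + 12993 = \left(-8578 - 5030\right) + 12993 = -13608 + 12993 = -615$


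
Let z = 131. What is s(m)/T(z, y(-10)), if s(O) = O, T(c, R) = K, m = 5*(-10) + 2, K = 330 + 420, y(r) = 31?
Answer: -8/125 ≈ -0.064000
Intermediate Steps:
K = 750
m = -48 (m = -50 + 2 = -48)
T(c, R) = 750
s(m)/T(z, y(-10)) = -48/750 = -48*1/750 = -8/125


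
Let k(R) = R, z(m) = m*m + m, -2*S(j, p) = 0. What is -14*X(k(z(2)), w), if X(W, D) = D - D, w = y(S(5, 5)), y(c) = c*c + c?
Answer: 0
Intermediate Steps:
S(j, p) = 0 (S(j, p) = -1/2*0 = 0)
z(m) = m + m**2 (z(m) = m**2 + m = m + m**2)
y(c) = c + c**2 (y(c) = c**2 + c = c + c**2)
w = 0 (w = 0*(1 + 0) = 0*1 = 0)
X(W, D) = 0
-14*X(k(z(2)), w) = -14*0 = 0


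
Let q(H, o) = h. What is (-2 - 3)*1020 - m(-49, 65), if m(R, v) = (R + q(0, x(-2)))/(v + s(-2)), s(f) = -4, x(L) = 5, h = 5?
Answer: -311056/61 ≈ -5099.3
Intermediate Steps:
q(H, o) = 5
m(R, v) = (5 + R)/(-4 + v) (m(R, v) = (R + 5)/(v - 4) = (5 + R)/(-4 + v))
(-2 - 3)*1020 - m(-49, 65) = (-2 - 3)*1020 - (5 - 49)/(-4 + 65) = -5*1020 - (-44)/61 = -5100 - (-44)/61 = -5100 - 1*(-44/61) = -5100 + 44/61 = -311056/61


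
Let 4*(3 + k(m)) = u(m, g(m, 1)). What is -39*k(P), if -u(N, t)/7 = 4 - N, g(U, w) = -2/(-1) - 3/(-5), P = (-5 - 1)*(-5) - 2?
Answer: -1521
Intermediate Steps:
P = 28 (P = -6*(-5) - 2 = 30 - 2 = 28)
g(U, w) = 13/5 (g(U, w) = -2*(-1) - 3*(-1/5) = 2 + 3/5 = 13/5)
u(N, t) = -28 + 7*N (u(N, t) = -7*(4 - N) = -28 + 7*N)
k(m) = -10 + 7*m/4 (k(m) = -3 + (-28 + 7*m)/4 = -3 + (-7 + 7*m/4) = -10 + 7*m/4)
-39*k(P) = -39*(-10 + (7/4)*28) = -39*(-10 + 49) = -39*39 = -1521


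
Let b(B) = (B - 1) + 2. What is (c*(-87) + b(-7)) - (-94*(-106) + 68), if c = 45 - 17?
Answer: -12474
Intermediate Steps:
b(B) = 1 + B (b(B) = (-1 + B) + 2 = 1 + B)
c = 28
(c*(-87) + b(-7)) - (-94*(-106) + 68) = (28*(-87) + (1 - 7)) - (-94*(-106) + 68) = (-2436 - 6) - (9964 + 68) = -2442 - 1*10032 = -2442 - 10032 = -12474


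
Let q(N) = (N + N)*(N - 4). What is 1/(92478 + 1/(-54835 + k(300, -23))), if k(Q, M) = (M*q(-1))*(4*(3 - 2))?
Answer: 55755/5156110889 ≈ 1.0813e-5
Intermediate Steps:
q(N) = 2*N*(-4 + N) (q(N) = (2*N)*(-4 + N) = 2*N*(-4 + N))
k(Q, M) = 40*M (k(Q, M) = (M*(2*(-1)*(-4 - 1)))*(4*(3 - 2)) = (M*(2*(-1)*(-5)))*(4*1) = (M*10)*4 = (10*M)*4 = 40*M)
1/(92478 + 1/(-54835 + k(300, -23))) = 1/(92478 + 1/(-54835 + 40*(-23))) = 1/(92478 + 1/(-54835 - 920)) = 1/(92478 + 1/(-55755)) = 1/(92478 - 1/55755) = 1/(5156110889/55755) = 55755/5156110889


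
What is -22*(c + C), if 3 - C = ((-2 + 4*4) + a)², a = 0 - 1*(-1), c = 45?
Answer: 3894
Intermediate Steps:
a = 1 (a = 0 + 1 = 1)
C = -222 (C = 3 - ((-2 + 4*4) + 1)² = 3 - ((-2 + 16) + 1)² = 3 - (14 + 1)² = 3 - 1*15² = 3 - 1*225 = 3 - 225 = -222)
-22*(c + C) = -22*(45 - 222) = -22*(-177) = 3894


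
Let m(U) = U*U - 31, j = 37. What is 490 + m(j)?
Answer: 1828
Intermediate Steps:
m(U) = -31 + U**2 (m(U) = U**2 - 31 = -31 + U**2)
490 + m(j) = 490 + (-31 + 37**2) = 490 + (-31 + 1369) = 490 + 1338 = 1828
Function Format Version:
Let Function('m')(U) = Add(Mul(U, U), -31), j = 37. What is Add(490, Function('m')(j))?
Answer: 1828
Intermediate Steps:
Function('m')(U) = Add(-31, Pow(U, 2)) (Function('m')(U) = Add(Pow(U, 2), -31) = Add(-31, Pow(U, 2)))
Add(490, Function('m')(j)) = Add(490, Add(-31, Pow(37, 2))) = Add(490, Add(-31, 1369)) = Add(490, 1338) = 1828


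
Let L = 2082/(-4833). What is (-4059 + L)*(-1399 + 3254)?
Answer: -12131223265/1611 ≈ -7.5302e+6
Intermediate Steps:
L = -694/1611 (L = 2082*(-1/4833) = -694/1611 ≈ -0.43079)
(-4059 + L)*(-1399 + 3254) = (-4059 - 694/1611)*(-1399 + 3254) = -6539743/1611*1855 = -12131223265/1611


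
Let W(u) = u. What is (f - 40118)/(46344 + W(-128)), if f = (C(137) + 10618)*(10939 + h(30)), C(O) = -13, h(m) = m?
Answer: 116286127/46216 ≈ 2516.1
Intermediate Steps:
f = 116326245 (f = (-13 + 10618)*(10939 + 30) = 10605*10969 = 116326245)
(f - 40118)/(46344 + W(-128)) = (116326245 - 40118)/(46344 - 128) = 116286127/46216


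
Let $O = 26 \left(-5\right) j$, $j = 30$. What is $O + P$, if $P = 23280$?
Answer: $19380$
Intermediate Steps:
$O = -3900$ ($O = 26 \left(-5\right) 30 = \left(-130\right) 30 = -3900$)
$O + P = -3900 + 23280 = 19380$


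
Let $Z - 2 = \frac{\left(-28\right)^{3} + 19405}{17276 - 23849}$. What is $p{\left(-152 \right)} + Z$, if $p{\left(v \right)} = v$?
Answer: $- \frac{327801}{2191} \approx -149.61$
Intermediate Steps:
$Z = \frac{5231}{2191}$ ($Z = 2 + \frac{\left(-28\right)^{3} + 19405}{17276 - 23849} = 2 + \frac{-21952 + 19405}{-6573} = 2 - - \frac{849}{2191} = 2 + \frac{849}{2191} = \frac{5231}{2191} \approx 2.3875$)
$p{\left(-152 \right)} + Z = -152 + \frac{5231}{2191} = - \frac{327801}{2191}$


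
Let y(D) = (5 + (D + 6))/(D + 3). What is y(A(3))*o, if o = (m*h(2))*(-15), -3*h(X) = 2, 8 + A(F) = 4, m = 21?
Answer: -1470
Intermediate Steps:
A(F) = -4 (A(F) = -8 + 4 = -4)
y(D) = (11 + D)/(3 + D) (y(D) = (5 + (6 + D))/(3 + D) = (11 + D)/(3 + D))
h(X) = -⅔ (h(X) = -⅓*2 = -⅔)
o = 210 (o = (21*(-⅔))*(-15) = -14*(-15) = 210)
y(A(3))*o = ((11 - 4)/(3 - 4))*210 = (7/(-1))*210 = -1*7*210 = -7*210 = -1470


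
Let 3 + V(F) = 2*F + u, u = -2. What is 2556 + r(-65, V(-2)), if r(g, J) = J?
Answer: 2547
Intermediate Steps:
V(F) = -5 + 2*F (V(F) = -3 + (2*F - 2) = -3 + (-2 + 2*F) = -5 + 2*F)
2556 + r(-65, V(-2)) = 2556 + (-5 + 2*(-2)) = 2556 + (-5 - 4) = 2556 - 9 = 2547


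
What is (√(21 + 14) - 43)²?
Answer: (43 - √35)² ≈ 1375.2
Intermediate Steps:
(√(21 + 14) - 43)² = (√35 - 43)² = (-43 + √35)²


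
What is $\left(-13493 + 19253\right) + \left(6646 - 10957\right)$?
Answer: $1449$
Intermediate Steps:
$\left(-13493 + 19253\right) + \left(6646 - 10957\right) = 5760 + \left(6646 - 10957\right) = 5760 - 4311 = 1449$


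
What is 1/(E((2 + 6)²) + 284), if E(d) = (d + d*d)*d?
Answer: 1/266524 ≈ 3.7520e-6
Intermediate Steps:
E(d) = d*(d + d²) (E(d) = (d + d²)*d = d*(d + d²))
1/(E((2 + 6)²) + 284) = 1/(((2 + 6)²)²*(1 + (2 + 6)²) + 284) = 1/((8²)²*(1 + 8²) + 284) = 1/(64²*(1 + 64) + 284) = 1/(4096*65 + 284) = 1/(266240 + 284) = 1/266524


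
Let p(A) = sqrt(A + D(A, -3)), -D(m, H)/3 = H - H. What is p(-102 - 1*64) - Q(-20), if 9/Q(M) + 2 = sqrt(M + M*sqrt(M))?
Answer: 9/(2 - sqrt(-20 - 40*I*sqrt(5))) + I*sqrt(166) ≈ -0.5002 + 11.946*I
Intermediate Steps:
Q(M) = 9/(-2 + sqrt(M + M**(3/2))) (Q(M) = 9/(-2 + sqrt(M + M*sqrt(M))) = 9/(-2 + sqrt(M + M**(3/2))))
D(m, H) = 0 (D(m, H) = -3*(H - H) = -3*0 = 0)
p(A) = sqrt(A) (p(A) = sqrt(A + 0) = sqrt(A))
p(-102 - 1*64) - Q(-20) = sqrt(-102 - 1*64) - 9/(-2 + sqrt(-20 + (-20)**(3/2))) = sqrt(-102 - 64) - 9/(-2 + sqrt(-20 - 40*I*sqrt(5))) = sqrt(-166) - 9/(-2 + sqrt(-20 - 40*I*sqrt(5))) = I*sqrt(166) - 9/(-2 + sqrt(-20 - 40*I*sqrt(5))) = -9/(-2 + sqrt(-20 - 40*I*sqrt(5))) + I*sqrt(166)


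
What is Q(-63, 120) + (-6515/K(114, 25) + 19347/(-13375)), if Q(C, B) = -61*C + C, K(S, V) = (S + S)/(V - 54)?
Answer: 14049704509/3049500 ≈ 4607.2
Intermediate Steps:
K(S, V) = 2*S/(-54 + V) (K(S, V) = (2*S)/(-54 + V) = 2*S/(-54 + V))
Q(C, B) = -60*C
Q(-63, 120) + (-6515/K(114, 25) + 19347/(-13375)) = -60*(-63) + (-6515/(2*114/(-54 + 25)) + 19347/(-13375)) = 3780 + (-6515/(2*114/(-29)) + 19347*(-1/13375)) = 3780 + (-6515/(2*114*(-1/29)) - 19347/13375) = 3780 + (-6515/(-228/29) - 19347/13375) = 3780 + (-6515*(-29/228) - 19347/13375) = 3780 + (188935/228 - 19347/13375) = 3780 + 2522594509/3049500 = 14049704509/3049500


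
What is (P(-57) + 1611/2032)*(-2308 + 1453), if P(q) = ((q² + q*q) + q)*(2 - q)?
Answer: -660231187245/2032 ≈ -3.2492e+8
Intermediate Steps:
P(q) = (2 - q)*(q + 2*q²) (P(q) = ((q² + q²) + q)*(2 - q) = (2*q² + q)*(2 - q) = (q + 2*q²)*(2 - q) = (2 - q)*(q + 2*q²))
(P(-57) + 1611/2032)*(-2308 + 1453) = (-57*(2 - 2*(-57)² + 3*(-57)) + 1611/2032)*(-2308 + 1453) = (-57*(2 - 2*3249 - 171) + 1611*(1/2032))*(-855) = (-57*(2 - 6498 - 171) + 1611/2032)*(-855) = (-57*(-6667) + 1611/2032)*(-855) = (380019 + 1611/2032)*(-855) = (772200219/2032)*(-855) = -660231187245/2032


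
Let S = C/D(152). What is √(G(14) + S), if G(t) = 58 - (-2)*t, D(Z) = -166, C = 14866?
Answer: I*√24485/83 ≈ 1.8853*I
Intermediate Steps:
G(t) = 58 + 2*t
S = -7433/83 (S = 14866/(-166) = 14866*(-1/166) = -7433/83 ≈ -89.554)
√(G(14) + S) = √((58 + 2*14) - 7433/83) = √((58 + 28) - 7433/83) = √(86 - 7433/83) = √(-295/83) = I*√24485/83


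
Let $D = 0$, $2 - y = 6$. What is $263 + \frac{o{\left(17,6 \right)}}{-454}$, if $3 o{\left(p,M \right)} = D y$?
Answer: $263$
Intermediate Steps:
$y = -4$ ($y = 2 - 6 = -4$)
$o{\left(p,M \right)} = 0$ ($o{\left(p,M \right)} = \frac{0 \left(-4\right)}{3} = \frac{1}{3} \cdot 0 = 0$)
$263 + \frac{o{\left(17,6 \right)}}{-454} = 263 + \frac{1}{-454} \cdot 0 = 263 - 0 = 263 + 0 = 263$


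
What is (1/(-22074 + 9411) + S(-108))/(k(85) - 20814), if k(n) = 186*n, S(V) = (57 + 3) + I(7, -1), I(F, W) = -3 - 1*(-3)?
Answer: -759779/63365652 ≈ -0.011990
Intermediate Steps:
I(F, W) = 0 (I(F, W) = -3 + 3 = 0)
S(V) = 60 (S(V) = (57 + 3) + 0 = 60 + 0 = 60)
(1/(-22074 + 9411) + S(-108))/(k(85) - 20814) = (1/(-22074 + 9411) + 60)/(186*85 - 20814) = (1/(-12663) + 60)/(15810 - 20814) = (-1/12663 + 60)/(-5004) = (759779/12663)*(-1/5004) = -759779/63365652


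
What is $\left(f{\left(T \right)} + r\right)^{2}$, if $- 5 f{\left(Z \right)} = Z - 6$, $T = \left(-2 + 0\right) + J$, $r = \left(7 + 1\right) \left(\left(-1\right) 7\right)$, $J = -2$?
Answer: $2916$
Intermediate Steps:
$r = -56$ ($r = 8 \left(-7\right) = -56$)
$T = -4$ ($T = \left(-2 + 0\right) - 2 = -2 - 2 = -4$)
$f{\left(Z \right)} = \frac{6}{5} - \frac{Z}{5}$ ($f{\left(Z \right)} = - \frac{Z - 6}{5} = - \frac{-6 + Z}{5} = \frac{6}{5} - \frac{Z}{5}$)
$\left(f{\left(T \right)} + r\right)^{2} = \left(\left(\frac{6}{5} - - \frac{4}{5}\right) - 56\right)^{2} = \left(\left(\frac{6}{5} + \frac{4}{5}\right) - 56\right)^{2} = \left(2 - 56\right)^{2} = \left(-54\right)^{2} = 2916$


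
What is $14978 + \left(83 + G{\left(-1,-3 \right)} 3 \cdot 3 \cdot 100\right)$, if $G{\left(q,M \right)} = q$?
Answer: $14161$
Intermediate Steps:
$14978 + \left(83 + G{\left(-1,-3 \right)} 3 \cdot 3 \cdot 100\right) = 14978 + \left(83 + \left(-1\right) 3 \cdot 3 \cdot 100\right) = 14978 + \left(83 + \left(-3\right) 3 \cdot 100\right) = 14978 + \left(83 - 900\right) = 14978 - 817 = 14161$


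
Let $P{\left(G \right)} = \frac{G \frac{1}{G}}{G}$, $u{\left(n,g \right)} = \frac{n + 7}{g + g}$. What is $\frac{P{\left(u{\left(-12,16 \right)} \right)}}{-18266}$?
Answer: $\frac{16}{45665} \approx 0.00035038$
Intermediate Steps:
$u{\left(n,g \right)} = \frac{7 + n}{2 g}$
$P{\left(G \right)} = \frac{1}{G}$ ($P{\left(G \right)} = 1 \frac{1}{G} = \frac{1}{G}$)
$\frac{P{\left(u{\left(-12,16 \right)} \right)}}{-18266} = \frac{1}{\frac{7 - 12}{2 \cdot 16} \left(-18266\right)} = \frac{1}{\frac{1}{2} \cdot \frac{1}{16} \left(-5\right)} \left(- \frac{1}{18266}\right) = \frac{1}{- \frac{5}{32}} \left(- \frac{1}{18266}\right) = \left(- \frac{32}{5}\right) \left(- \frac{1}{18266}\right) = \frac{16}{45665}$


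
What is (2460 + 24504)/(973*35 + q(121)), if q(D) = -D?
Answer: 13482/16967 ≈ 0.79460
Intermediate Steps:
(2460 + 24504)/(973*35 + q(121)) = (2460 + 24504)/(973*35 - 1*121) = 26964/(34055 - 121) = 26964/33934 = 26964*(1/33934) = 13482/16967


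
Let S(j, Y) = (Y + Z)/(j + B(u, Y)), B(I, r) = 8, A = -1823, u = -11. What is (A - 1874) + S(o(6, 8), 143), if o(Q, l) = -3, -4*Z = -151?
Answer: -73217/20 ≈ -3660.9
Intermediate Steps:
Z = 151/4 (Z = -1/4*(-151) = 151/4 ≈ 37.750)
S(j, Y) = (151/4 + Y)/(8 + j) (S(j, Y) = (Y + 151/4)/(j + 8) = (151/4 + Y)/(8 + j))
(A - 1874) + S(o(6, 8), 143) = (-1823 - 1874) + (151/4 + 143)/(8 - 3) = -3697 + (723/4)/5 = -3697 + (1/5)*(723/4) = -3697 + 723/20 = -73217/20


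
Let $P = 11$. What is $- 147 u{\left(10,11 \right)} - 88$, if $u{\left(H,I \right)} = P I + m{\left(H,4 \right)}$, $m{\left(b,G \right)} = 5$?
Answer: $-18610$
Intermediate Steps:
$u{\left(H,I \right)} = 5 + 11 I$ ($u{\left(H,I \right)} = 11 I + 5 = 5 + 11 I$)
$- 147 u{\left(10,11 \right)} - 88 = - 147 \left(5 + 11 \cdot 11\right) - 88 = - 147 \left(5 + 121\right) - 88 = \left(-147\right) 126 - 88 = -18522 - 88 = -18610$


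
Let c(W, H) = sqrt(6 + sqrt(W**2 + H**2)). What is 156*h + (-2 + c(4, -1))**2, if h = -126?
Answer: -19656 + (2 - sqrt(6 + sqrt(17)))**2 ≈ -19655.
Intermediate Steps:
c(W, H) = sqrt(6 + sqrt(H**2 + W**2))
156*h + (-2 + c(4, -1))**2 = 156*(-126) + (-2 + sqrt(6 + sqrt((-1)**2 + 4**2)))**2 = -19656 + (-2 + sqrt(6 + sqrt(1 + 16)))**2 = -19656 + (-2 + sqrt(6 + sqrt(17)))**2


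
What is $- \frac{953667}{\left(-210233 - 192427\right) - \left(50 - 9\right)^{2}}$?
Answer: $\frac{953667}{404341} \approx 2.3586$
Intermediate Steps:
$- \frac{953667}{\left(-210233 - 192427\right) - \left(50 - 9\right)^{2}} = - \frac{953667}{\left(-210233 - 192427\right) - 41^{2}} = - \frac{953667}{-402660 - 1681} = - \frac{953667}{-404341} = \left(-953667\right) \left(- \frac{1}{404341}\right) = \frac{953667}{404341}$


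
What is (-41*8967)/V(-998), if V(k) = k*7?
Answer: 52521/998 ≈ 52.626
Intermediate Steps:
V(k) = 7*k
(-41*8967)/V(-998) = (-41*8967)/((7*(-998))) = -367647/(-6986) = -367647*(-1/6986) = 52521/998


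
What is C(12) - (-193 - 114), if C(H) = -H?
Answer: 295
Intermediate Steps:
C(12) - (-193 - 114) = -1*12 - (-193 - 114) = -12 - 1*(-307) = -12 + 307 = 295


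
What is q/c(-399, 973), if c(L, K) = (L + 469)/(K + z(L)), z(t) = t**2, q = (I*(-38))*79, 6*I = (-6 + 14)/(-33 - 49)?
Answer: 68691764/615 ≈ 1.1169e+5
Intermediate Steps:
I = -2/123 (I = ((-6 + 14)/(-33 - 49))/6 = (8/(-82))/6 = (8*(-1/82))/6 = (1/6)*(-4/41) = -2/123 ≈ -0.016260)
q = 6004/123 (q = -2/123*(-38)*79 = (76/123)*79 = 6004/123 ≈ 48.813)
c(L, K) = (469 + L)/(K + L**2) (c(L, K) = (L + 469)/(K + L**2) = (469 + L)/(K + L**2))
q/c(-399, 973) = 6004/(123*(((469 - 399)/(973 + (-399)**2)))) = 6004/(123*((70/(973 + 159201)))) = 6004/(123*((70/160174))) = 6004/(123*(((1/160174)*70))) = 6004/(123*(5/11441)) = (6004/123)*(11441/5) = 68691764/615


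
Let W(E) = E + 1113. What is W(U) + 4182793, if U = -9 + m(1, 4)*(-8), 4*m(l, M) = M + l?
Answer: 4183887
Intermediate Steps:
m(l, M) = M/4 + l/4 (m(l, M) = (M + l)/4 = M/4 + l/4)
U = -19 (U = -9 + ((1/4)*4 + (1/4)*1)*(-8) = -9 + (1 + 1/4)*(-8) = -9 + (5/4)*(-8) = -9 - 10 = -19)
W(E) = 1113 + E
W(U) + 4182793 = (1113 - 19) + 4182793 = 1094 + 4182793 = 4183887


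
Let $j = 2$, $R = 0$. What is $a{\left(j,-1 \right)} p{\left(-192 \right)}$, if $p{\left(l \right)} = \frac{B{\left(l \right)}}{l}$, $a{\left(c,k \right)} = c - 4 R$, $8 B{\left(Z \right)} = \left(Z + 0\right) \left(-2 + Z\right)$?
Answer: $- \frac{97}{2} \approx -48.5$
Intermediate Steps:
$B{\left(Z \right)} = \frac{Z \left(-2 + Z\right)}{8}$ ($B{\left(Z \right)} = \frac{\left(Z + 0\right) \left(-2 + Z\right)}{8} = \frac{Z \left(-2 + Z\right)}{8}$)
$a{\left(c,k \right)} = c$ ($a{\left(c,k \right)} = c - 0 = c + 0 = c$)
$p{\left(l \right)} = - \frac{1}{4} + \frac{l}{8}$ ($p{\left(l \right)} = \frac{\frac{1}{8} l \left(-2 + l\right)}{l} = - \frac{1}{4} + \frac{l}{8}$)
$a{\left(j,-1 \right)} p{\left(-192 \right)} = 2 \left(- \frac{1}{4} + \frac{1}{8} \left(-192\right)\right) = 2 \left(- \frac{1}{4} - 24\right) = 2 \left(- \frac{97}{4}\right) = - \frac{97}{2}$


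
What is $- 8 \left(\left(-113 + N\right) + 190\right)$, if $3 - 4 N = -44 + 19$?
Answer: $-672$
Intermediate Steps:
$N = 7$ ($N = \frac{3}{4} - \frac{-44 + 19}{4} = \frac{3}{4} - - \frac{25}{4} = \frac{3}{4} + \frac{25}{4} = 7$)
$- 8 \left(\left(-113 + N\right) + 190\right) = - 8 \left(\left(-113 + 7\right) + 190\right) = - 8 \left(-106 + 190\right) = \left(-8\right) 84 = -672$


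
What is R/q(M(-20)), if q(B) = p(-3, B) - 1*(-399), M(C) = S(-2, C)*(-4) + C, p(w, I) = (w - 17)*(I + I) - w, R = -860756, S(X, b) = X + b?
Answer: 430378/1159 ≈ 371.34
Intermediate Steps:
p(w, I) = -w + 2*I*(-17 + w) (p(w, I) = (-17 + w)*(2*I) - w = 2*I*(-17 + w) - w = -w + 2*I*(-17 + w))
M(C) = 8 - 3*C (M(C) = (-2 + C)*(-4) + C = (8 - 4*C) + C = 8 - 3*C)
q(B) = 402 - 40*B (q(B) = (-1*(-3) - 34*B + 2*B*(-3)) - 1*(-399) = (3 - 34*B - 6*B) + 399 = (3 - 40*B) + 399 = 402 - 40*B)
R/q(M(-20)) = -860756/(402 - 40*(8 - 3*(-20))) = -860756/(402 - 40*(8 + 60)) = -860756/(402 - 40*68) = -860756/(402 - 2720) = -860756/(-2318) = -860756*(-1/2318) = 430378/1159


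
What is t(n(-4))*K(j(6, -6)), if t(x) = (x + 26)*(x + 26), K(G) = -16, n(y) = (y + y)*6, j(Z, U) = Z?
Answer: -7744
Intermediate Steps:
n(y) = 12*y (n(y) = (2*y)*6 = 12*y)
t(x) = (26 + x)**2 (t(x) = (26 + x)*(26 + x) = (26 + x)**2)
t(n(-4))*K(j(6, -6)) = (26 + 12*(-4))**2*(-16) = (26 - 48)**2*(-16) = (-22)**2*(-16) = 484*(-16) = -7744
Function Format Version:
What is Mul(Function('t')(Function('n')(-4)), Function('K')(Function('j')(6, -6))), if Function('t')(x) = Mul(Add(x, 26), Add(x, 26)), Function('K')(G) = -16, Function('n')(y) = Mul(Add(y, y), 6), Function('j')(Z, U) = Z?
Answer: -7744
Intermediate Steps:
Function('n')(y) = Mul(12, y) (Function('n')(y) = Mul(Mul(2, y), 6) = Mul(12, y))
Function('t')(x) = Pow(Add(26, x), 2) (Function('t')(x) = Mul(Add(26, x), Add(26, x)) = Pow(Add(26, x), 2))
Mul(Function('t')(Function('n')(-4)), Function('K')(Function('j')(6, -6))) = Mul(Pow(Add(26, Mul(12, -4)), 2), -16) = Mul(Pow(Add(26, -48), 2), -16) = Mul(Pow(-22, 2), -16) = Mul(484, -16) = -7744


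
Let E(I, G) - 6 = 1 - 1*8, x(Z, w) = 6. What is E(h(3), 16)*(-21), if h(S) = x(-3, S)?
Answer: 21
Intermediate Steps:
h(S) = 6
E(I, G) = -1 (E(I, G) = 6 + (1 - 1*8) = 6 + (1 - 8) = 6 - 7 = -1)
E(h(3), 16)*(-21) = -1*(-21) = 21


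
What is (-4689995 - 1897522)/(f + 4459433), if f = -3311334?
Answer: -6587517/1148099 ≈ -5.7378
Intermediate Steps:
(-4689995 - 1897522)/(f + 4459433) = (-4689995 - 1897522)/(-3311334 + 4459433) = -6587517/1148099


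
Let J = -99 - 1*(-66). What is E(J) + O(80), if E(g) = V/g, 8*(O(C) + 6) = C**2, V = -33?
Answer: 795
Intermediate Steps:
J = -33 (J = -99 + 66 = -33)
O(C) = -6 + C**2/8
E(g) = -33/g
E(J) + O(80) = -33/(-33) + (-6 + (1/8)*80**2) = -33*(-1/33) + (-6 + (1/8)*6400) = 1 + (-6 + 800) = 1 + 794 = 795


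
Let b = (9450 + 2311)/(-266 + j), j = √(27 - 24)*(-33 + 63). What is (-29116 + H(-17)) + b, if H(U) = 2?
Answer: -992255405/34028 - 176415*√3/34028 ≈ -29169.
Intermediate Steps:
j = 30*√3 (j = √3*30 = 30*√3 ≈ 51.962)
b = 11761/(-266 + 30*√3) (b = (9450 + 2311)/(-266 + 30*√3) = 11761/(-266 + 30*√3) ≈ -54.948)
(-29116 + H(-17)) + b = (-29116 + 2) + (-1564213/34028 - 176415*√3/34028) = -29114 + (-1564213/34028 - 176415*√3/34028) = -992255405/34028 - 176415*√3/34028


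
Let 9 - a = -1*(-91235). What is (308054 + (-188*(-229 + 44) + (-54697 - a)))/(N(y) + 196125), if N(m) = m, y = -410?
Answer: 379363/195715 ≈ 1.9383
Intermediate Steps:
a = -91226 (a = 9 - (-1)*(-91235) = 9 - 1*91235 = 9 - 91235 = -91226)
(308054 + (-188*(-229 + 44) + (-54697 - a)))/(N(y) + 196125) = (308054 + (-188*(-229 + 44) + (-54697 - 1*(-91226))))/(-410 + 196125) = (308054 + (-188*(-185) + (-54697 + 91226)))/195715 = (308054 + (34780 + 36529))*(1/195715) = (308054 + 71309)*(1/195715) = 379363*(1/195715) = 379363/195715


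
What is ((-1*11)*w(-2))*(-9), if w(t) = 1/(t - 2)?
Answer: -99/4 ≈ -24.750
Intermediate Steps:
w(t) = 1/(-2 + t)
((-1*11)*w(-2))*(-9) = ((-1*11)/(-2 - 2))*(-9) = -11/(-4)*(-9) = -11*(-1/4)*(-9) = (11/4)*(-9) = -99/4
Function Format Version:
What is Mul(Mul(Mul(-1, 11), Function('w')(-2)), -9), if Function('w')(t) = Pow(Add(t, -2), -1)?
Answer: Rational(-99, 4) ≈ -24.750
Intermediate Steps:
Function('w')(t) = Pow(Add(-2, t), -1)
Mul(Mul(Mul(-1, 11), Function('w')(-2)), -9) = Mul(Mul(Mul(-1, 11), Pow(Add(-2, -2), -1)), -9) = Mul(Mul(-11, Pow(-4, -1)), -9) = Mul(Mul(-11, Rational(-1, 4)), -9) = Mul(Rational(11, 4), -9) = Rational(-99, 4)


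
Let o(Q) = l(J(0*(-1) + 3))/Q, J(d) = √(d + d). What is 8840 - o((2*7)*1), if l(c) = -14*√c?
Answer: 8840 + 6^(¼) ≈ 8841.6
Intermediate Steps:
J(d) = √2*√d (J(d) = √(2*d) = √2*√d)
o(Q) = -14*6^(¼)/Q (o(Q) = (-14*2^(¼)*(0*(-1) + 3)^(¼))/Q = (-14*2^(¼)*(0 + 3)^(¼))/Q = (-14*6^(¼))/Q = -14*6^(¼)/Q)
8840 - o((2*7)*1) = 8840 - (-14)*6^(¼)/((2*7)*1) = 8840 - (-14)*6^(¼)/(14*1) = 8840 - (-14)*6^(¼)/14 = 8840 - (-1)*6^(¼) = 8840 + 6^(¼)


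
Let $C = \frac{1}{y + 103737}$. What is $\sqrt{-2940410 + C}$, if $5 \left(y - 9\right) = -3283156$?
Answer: $\frac{i \sqrt{22470763502828147290}}{2764426} \approx 1714.8 i$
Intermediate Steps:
$y = - \frac{3283111}{5}$ ($y = 9 + \frac{1}{5} \left(-3283156\right) = 9 - \frac{3283156}{5} = - \frac{3283111}{5} \approx -6.5662 \cdot 10^{5}$)
$C = - \frac{5}{2764426}$ ($C = \frac{1}{- \frac{3283111}{5} + 103737} = \frac{1}{- \frac{2764426}{5}} = - \frac{5}{2764426} \approx -1.8087 \cdot 10^{-6}$)
$\sqrt{-2940410 + C} = \sqrt{-2940410 - \frac{5}{2764426}} = \sqrt{- \frac{8128545854665}{2764426}} = \frac{i \sqrt{22470763502828147290}}{2764426}$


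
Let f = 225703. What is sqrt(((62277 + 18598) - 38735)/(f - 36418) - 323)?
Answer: I*sqrt(462589182231)/37857 ≈ 17.966*I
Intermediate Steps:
sqrt(((62277 + 18598) - 38735)/(f - 36418) - 323) = sqrt(((62277 + 18598) - 38735)/(225703 - 36418) - 323) = sqrt((80875 - 38735)/189285 - 323) = sqrt(42140*(1/189285) - 323) = sqrt(8428/37857 - 323) = sqrt(-12219383/37857) = I*sqrt(462589182231)/37857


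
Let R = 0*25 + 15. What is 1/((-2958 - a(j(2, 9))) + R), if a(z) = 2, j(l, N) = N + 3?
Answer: -1/2945 ≈ -0.00033956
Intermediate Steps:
j(l, N) = 3 + N
R = 15 (R = 0 + 15 = 15)
1/((-2958 - a(j(2, 9))) + R) = 1/((-2958 - 1*2) + 15) = 1/((-2958 - 2) + 15) = 1/(-2960 + 15) = 1/(-2945) = -1/2945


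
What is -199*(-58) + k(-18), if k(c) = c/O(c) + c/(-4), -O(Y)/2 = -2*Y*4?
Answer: 184745/16 ≈ 11547.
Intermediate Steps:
O(Y) = 16*Y (O(Y) = -2*(-2*Y)*4 = -(-16)*Y = 16*Y)
k(c) = 1/16 - c/4 (k(c) = c/((16*c)) + c/(-4) = c*(1/(16*c)) + c*(-¼) = 1/16 - c/4)
-199*(-58) + k(-18) = -199*(-58) + (1/16 - ¼*(-18)) = 11542 + (1/16 + 9/2) = 11542 + 73/16 = 184745/16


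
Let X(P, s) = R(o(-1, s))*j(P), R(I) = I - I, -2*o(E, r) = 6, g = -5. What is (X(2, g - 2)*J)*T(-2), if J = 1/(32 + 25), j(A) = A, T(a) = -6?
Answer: 0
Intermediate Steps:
o(E, r) = -3 (o(E, r) = -½*6 = -3)
R(I) = 0
X(P, s) = 0 (X(P, s) = 0*P = 0)
J = 1/57 ≈ 0.017544
(X(2, g - 2)*J)*T(-2) = (0*(1/57))*(-6) = 0*(-6) = 0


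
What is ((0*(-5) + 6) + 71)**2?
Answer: 5929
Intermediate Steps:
((0*(-5) + 6) + 71)**2 = ((0 + 6) + 71)**2 = (6 + 71)**2 = 77**2 = 5929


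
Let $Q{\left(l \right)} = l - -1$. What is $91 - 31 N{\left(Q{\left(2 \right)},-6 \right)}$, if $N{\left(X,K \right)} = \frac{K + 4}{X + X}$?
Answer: $\frac{304}{3} \approx 101.33$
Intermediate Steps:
$Q{\left(l \right)} = 1 + l$ ($Q{\left(l \right)} = l + 1 = 1 + l$)
$N{\left(X,K \right)} = \frac{4 + K}{2 X}$
$91 - 31 N{\left(Q{\left(2 \right)},-6 \right)} = 91 - 31 \frac{4 - 6}{2 \left(1 + 2\right)} = 91 - 31 \cdot \frac{1}{2} \cdot \frac{1}{3} \left(-2\right) = 91 - - \frac{31}{3} = 91 + \frac{31}{3} = \frac{304}{3}$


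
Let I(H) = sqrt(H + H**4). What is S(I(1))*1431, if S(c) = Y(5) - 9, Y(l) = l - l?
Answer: -12879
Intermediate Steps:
Y(l) = 0
S(c) = -9 (S(c) = 0 - 9 = -9)
S(I(1))*1431 = -9*1431 = -12879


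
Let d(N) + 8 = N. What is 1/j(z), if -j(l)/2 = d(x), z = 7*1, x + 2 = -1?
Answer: 1/22 ≈ 0.045455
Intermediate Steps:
x = -3 (x = -2 - 1 = -3)
d(N) = -8 + N
z = 7
j(l) = 22 (j(l) = -2*(-8 - 3) = -2*(-11) = 22)
1/j(z) = 1/22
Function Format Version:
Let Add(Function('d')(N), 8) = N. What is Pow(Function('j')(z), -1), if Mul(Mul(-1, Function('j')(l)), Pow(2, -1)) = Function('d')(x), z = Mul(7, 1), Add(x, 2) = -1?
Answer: Rational(1, 22) ≈ 0.045455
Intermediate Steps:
x = -3 (x = Add(-2, -1) = -3)
Function('d')(N) = Add(-8, N)
z = 7
Function('j')(l) = 22 (Function('j')(l) = Mul(-2, Add(-8, -3)) = Mul(-2, -11) = 22)
Pow(Function('j')(z), -1) = Pow(22, -1) = Rational(1, 22)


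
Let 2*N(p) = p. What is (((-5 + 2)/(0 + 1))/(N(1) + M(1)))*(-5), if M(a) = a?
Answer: 10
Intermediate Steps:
N(p) = p/2
(((-5 + 2)/(0 + 1))/(N(1) + M(1)))*(-5) = (((-5 + 2)/(0 + 1))/((½)*1 + 1))*(-5) = ((-3/1)/(½ + 1))*(-5) = ((-3*1)/(3/2))*(-5) = ((⅔)*(-3))*(-5) = -2*(-5) = 10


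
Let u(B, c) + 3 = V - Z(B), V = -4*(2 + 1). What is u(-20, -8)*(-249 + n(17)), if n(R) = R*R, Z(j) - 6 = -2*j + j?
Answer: -1640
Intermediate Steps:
Z(j) = 6 - j (Z(j) = 6 + (-2*j + j) = 6 - j)
V = -12 (V = -4*3 = -12)
n(R) = R²
u(B, c) = -21 + B (u(B, c) = -3 + (-12 - (6 - B)) = -3 + (-12 + (-6 + B)) = -3 + (-18 + B) = -21 + B)
u(-20, -8)*(-249 + n(17)) = (-21 - 20)*(-249 + 17²) = -41*(-249 + 289) = -41*40 = -1640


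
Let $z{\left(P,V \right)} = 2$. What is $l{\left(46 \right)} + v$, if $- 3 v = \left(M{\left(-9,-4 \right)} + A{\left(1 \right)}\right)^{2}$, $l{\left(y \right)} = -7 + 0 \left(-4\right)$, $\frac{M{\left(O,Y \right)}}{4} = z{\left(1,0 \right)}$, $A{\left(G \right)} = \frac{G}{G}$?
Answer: $-34$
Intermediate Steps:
$A{\left(G \right)} = 1$
$M{\left(O,Y \right)} = 8$ ($M{\left(O,Y \right)} = 4 \cdot 2 = 8$)
$l{\left(y \right)} = -7$ ($l{\left(y \right)} = -7 + 0 = -7$)
$v = -27$ ($v = - \frac{\left(8 + 1\right)^{2}}{3} = - \frac{9^{2}}{3} = \left(- \frac{1}{3}\right) 81 = -27$)
$l{\left(46 \right)} + v = -7 - 27 = -34$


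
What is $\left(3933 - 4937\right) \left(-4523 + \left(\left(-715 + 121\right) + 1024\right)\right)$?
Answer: $4109372$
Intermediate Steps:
$\left(3933 - 4937\right) \left(-4523 + \left(\left(-715 + 121\right) + 1024\right)\right) = - 1004 \left(-4523 + \left(-594 + 1024\right)\right) = - 1004 \left(-4523 + 430\right) = \left(-1004\right) \left(-4093\right) = 4109372$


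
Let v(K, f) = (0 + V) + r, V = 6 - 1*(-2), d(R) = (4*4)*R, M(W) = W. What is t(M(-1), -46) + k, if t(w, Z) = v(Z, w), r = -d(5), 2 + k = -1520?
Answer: -1594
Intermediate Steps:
d(R) = 16*R
k = -1522 (k = -2 - 1520 = -1522)
V = 8 (V = 6 + 2 = 8)
r = -80 (r = -16*5 = -1*80 = -80)
v(K, f) = -72 (v(K, f) = (0 + 8) - 80 = 8 - 80 = -72)
t(w, Z) = -72
t(M(-1), -46) + k = -72 - 1522 = -1594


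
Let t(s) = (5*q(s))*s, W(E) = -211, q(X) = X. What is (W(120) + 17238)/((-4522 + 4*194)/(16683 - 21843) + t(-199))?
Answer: 43929660/510854773 ≈ 0.085992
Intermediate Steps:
t(s) = 5*s² (t(s) = (5*s)*s = 5*s²)
(W(120) + 17238)/((-4522 + 4*194)/(16683 - 21843) + t(-199)) = (-211 + 17238)/((-4522 + 4*194)/(16683 - 21843) + 5*(-199)²) = 17027/((-4522 + 776)/(-5160) + 5*39601) = 17027/(-3746*(-1/5160) + 198005) = 17027/(1873/2580 + 198005) = 17027/(510854773/2580) = 17027*(2580/510854773) = 43929660/510854773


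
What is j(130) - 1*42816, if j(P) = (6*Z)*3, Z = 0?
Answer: -42816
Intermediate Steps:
j(P) = 0 (j(P) = (6*0)*3 = 0*3 = 0)
j(130) - 1*42816 = 0 - 1*42816 = 0 - 42816 = -42816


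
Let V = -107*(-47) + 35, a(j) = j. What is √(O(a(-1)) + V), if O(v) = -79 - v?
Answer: 3*√554 ≈ 70.612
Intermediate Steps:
V = 5064 (V = 5029 + 35 = 5064)
√(O(a(-1)) + V) = √((-79 - 1*(-1)) + 5064) = √((-79 + 1) + 5064) = √(-78 + 5064) = √4986 = 3*√554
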